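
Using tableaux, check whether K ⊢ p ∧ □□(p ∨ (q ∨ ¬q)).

No, not valid

Tableau for the negation ¬(p ∧ □□(p ∨ (q ∨ ¬q))):
1. ¬(p ∧ □□(p ∨ (q ∨ ¬q))), 0
2. ¬p, 0
The negation has an open branch (countermodel exists).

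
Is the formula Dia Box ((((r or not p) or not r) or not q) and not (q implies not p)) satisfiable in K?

Satisfiable

1. Dia Box ((((r or not p) or not r) or not q) and not (q implies not p)), w0
2. Box ((((r or not p) or not r) or not q) and not (q implies not p)), w1
Accessibility: w0Rw1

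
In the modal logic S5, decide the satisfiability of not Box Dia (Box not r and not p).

1. not Box Dia (Box not r and not p), u
2. not Dia (Box not r and not p), v
3. not (Box not r and not p), u
4. not (Box not r and not p), v
5. p, u
6. p, v
Accessibility: uRu, uRv, vRu, vRv

Satisfiable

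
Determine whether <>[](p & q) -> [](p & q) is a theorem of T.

No, not valid

Tableau for the negation ~(<>[](p & q) -> [](p & q)):
1. ~(<>[](p & q) -> [](p & q)), w0
2. <>[](p & q), w0   [~->-rule on 1]
3. ~[](p & q), w0   [~->-rule on 1]
4. [](p & q), w1   [<>-rule on 2: fresh world w1, w0Rw1]
5. p & q, w1   [[]-rule on 4 via w1Rw1]
6. p, w1   [&-rule on 5]
7. q, w1   [&-rule on 5]
8. ~(p & q), w2   [~[]-rule on 3: fresh world w2, w0Rw2]
9. ~q, w2   [~&-rule on 8 (branches; this branch)]
Accessibility: w0Rw0, w0Rw1, w0Rw2, w1Rw1, w2Rw2
The negation has an open branch (countermodel exists).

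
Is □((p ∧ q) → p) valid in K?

Tableau for the negation ¬□((p ∧ q) → p):
1. ¬□((p ∧ q) → p), u
2. ¬((p ∧ q) → p), v
3. p ∧ q, v
4. ¬p, v
5. p, v
6. q, v
Accessibility: uRv
Branch closes: p and ¬p both at v.
Every branch of the negation's tableau closes; the branch above is one of them.

Valid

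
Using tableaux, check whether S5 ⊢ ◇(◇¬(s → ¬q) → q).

Tableau for the negation ¬◇(◇¬(s → ¬q) → q):
1. ¬◇(◇¬(s → ¬q) → q), u
2. ¬(◇¬(s → ¬q) → q), u
3. ◇¬(s → ¬q), u
4. ¬q, u
5. ¬(s → ¬q), v
6. s, v
7. q, v
8. ¬(◇¬(s → ¬q) → q), v
9. ◇¬(s → ¬q), v
10. ¬q, v
Accessibility: uRu, uRv, vRu, vRv
Branch closes: q and ¬q both at v.
Every branch of the negation's tableau closes; the branch above is one of them.

Valid in S5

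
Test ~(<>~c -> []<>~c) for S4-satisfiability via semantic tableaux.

1. ~(<>~c -> []<>~c), u
2. <>~c, u
3. ~[]<>~c, u
4. ~c, v
5. ~<>~c, w
6. c, w
Accessibility: uRu, uRv, uRw, vRv, wRw

Satisfiable (open branch found)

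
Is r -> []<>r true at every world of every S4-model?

Invalid (countermodel exists)

Tableau for the negation ~(r -> []<>r):
1. ~(r -> []<>r), 0
2. r, 0
3. ~[]<>r, 0
4. ~<>r, 1
5. ~r, 1
Accessibility: 0R0, 0R1, 1R1
The negation has an open branch (countermodel exists).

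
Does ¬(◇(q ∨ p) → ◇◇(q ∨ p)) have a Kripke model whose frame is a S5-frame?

1. ¬(◇(q ∨ p) → ◇◇(q ∨ p)), u
2. ◇(q ∨ p), u
3. ¬◇◇(q ∨ p), u
4. ¬◇(q ∨ p), u
5. ¬(q ∨ p), u
6. ¬q, u
7. ¬p, u
8. q ∨ p, v
9. ¬◇(q ∨ p), v
10. ¬(q ∨ p), v
11. ¬q, v
12. ¬p, v
13. p, v
Accessibility: uRu, uRv, vRu, vRv
Branch closes: p and ¬p both at v.
(One branch shown.) All branches close.

No, unsatisfiable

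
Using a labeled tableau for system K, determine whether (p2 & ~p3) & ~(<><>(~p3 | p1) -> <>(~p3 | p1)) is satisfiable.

Yes, satisfiable

1. (p2 & ~p3) & ~(<><>(~p3 | p1) -> <>(~p3 | p1)), w0
2. p2 & ~p3, w0
3. ~(<><>(~p3 | p1) -> <>(~p3 | p1)), w0
4. p2, w0
5. ~p3, w0
6. <><>(~p3 | p1), w0
7. ~<>(~p3 | p1), w0
8. <>(~p3 | p1), w1
9. ~(~p3 | p1), w1
10. p3, w1
11. ~p1, w1
12. ~p3 | p1, w2
13. p1, w2
Accessibility: w0Rw1, w1Rw2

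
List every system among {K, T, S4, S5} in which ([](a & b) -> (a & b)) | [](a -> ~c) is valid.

T, S4, S5

K-tableau for the negation ~(([](a & b) -> (a & b)) | [](a -> ~c)):
1. ~(([](a & b) -> (a & b)) | [](a -> ~c)), 0
2. ~([](a & b) -> (a & b)), 0
3. ~[](a -> ~c), 0
4. [](a & b), 0
5. ~(a & b), 0
6. ~b, 0
7. ~(a -> ~c), 1
8. a, 1
9. c, 1
10. a & b, 1
11. b, 1
Accessibility: 0R1
Complete open branch: countermodel on a K-frame, so not valid in K.
T-tableau for the negation ~(([](a & b) -> (a & b)) | [](a -> ~c)):
1. ~(([](a & b) -> (a & b)) | [](a -> ~c)), 0
2. ~([](a & b) -> (a & b)), 0
3. ~[](a -> ~c), 0
4. [](a & b), 0
5. ~(a & b), 0
6. a & b, 0
7. a, 0
8. b, 0
9. ~b, 0
Accessibility: 0R0
Branch closes: b and ~b both at 0.
Every branch closes (one shown): valid in T, hence also in S4, S5 (every theorem of T is a theorem of S4 and S5).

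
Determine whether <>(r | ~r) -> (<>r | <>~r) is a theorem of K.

Tableau for the negation ~(<>(r | ~r) -> (<>r | <>~r)):
1. ~(<>(r | ~r) -> (<>r | <>~r)), u
2. <>(r | ~r), u
3. ~(<>r | <>~r), u
4. ~<>r, u
5. ~<>~r, u
6. r | ~r, v
7. ~r, v
8. r, v
Accessibility: uRv
Branch closes: r and ~r both at v.
Every branch of the negation's tableau closes; the branch above is one of them.

Valid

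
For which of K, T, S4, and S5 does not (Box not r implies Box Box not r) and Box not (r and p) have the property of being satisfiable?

T-tableau for the formula:
1. not (Box not r implies Box Box not r) and Box not (r and p), w0
2. not (Box not r implies Box Box not r), w0
3. Box not (r and p), w0
4. Box not r, w0
5. not Box Box not r, w0
6. not (r and p), w0
7. not r, w0
8. not p, w0
9. not Box not r, w1
10. not (r and p), w1
11. not r, w1
12. not p, w1
13. r, w2
Accessibility: w0Rw0, w0Rw1, w1Rw1, w1Rw2, w2Rw2
Complete open branch: satisfiable in T, hence also in K (this T-model is also a K-model).
S4-tableau for the formula:
1. not (Box not r implies Box Box not r) and Box not (r and p), w0
2. not (Box not r implies Box Box not r), w0
3. Box not (r and p), w0
4. Box not r, w0
5. not Box Box not r, w0
6. not (r and p), w0
7. not r, w0
8. not p, w0
9. not Box not r, w1
10. not (r and p), w1
11. not r, w1
12. not p, w1
13. r, w2
14. not (r and p), w2
15. not r, w2
Accessibility: w0Rw0, w0Rw1, w0Rw2, w1Rw1, w1Rw2, w2Rw2
Branch closes: r and not r both at w2.
Every branch closes (one shown): unsatisfiable in S4, hence also in S5 (every S5-frame is an S4-frame).

K, T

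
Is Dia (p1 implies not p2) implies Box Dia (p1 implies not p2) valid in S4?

Not valid

Tableau for the negation not (Dia (p1 implies not p2) implies Box Dia (p1 implies not p2)):
1. not (Dia (p1 implies not p2) implies Box Dia (p1 implies not p2)), u
2. Dia (p1 implies not p2), u   [neg-implies-rule on 1]
3. not Box Dia (p1 implies not p2), u   [neg-implies-rule on 1]
4. p1 implies not p2, v   [Dia-rule on 2: fresh world v, uRv]
5. not p2, v   [implies-rule on 4 (branches; this branch)]
6. not Dia (p1 implies not p2), w   [neg-Box-rule on 3: fresh world w, uRw]
7. not (p1 implies not p2), w   [neg-Dia-rule on 6 via wRw]
8. p1, w   [neg-implies-rule on 7]
9. p2, w   [neg-implies-rule on 7]
Accessibility: uRu, uRv, uRw, vRv, wRw
The negation has an open branch (countermodel exists).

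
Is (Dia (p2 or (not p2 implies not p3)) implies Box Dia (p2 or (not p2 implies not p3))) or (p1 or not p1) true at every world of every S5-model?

Tableau for the negation not ((Dia (p2 or (not p2 implies not p3)) implies Box Dia (p2 or (not p2 implies not p3))) or (p1 or not p1)):
1. not ((Dia (p2 or (not p2 implies not p3)) implies Box Dia (p2 or (not p2 implies not p3))) or (p1 or not p1)), w0
2. not (Dia (p2 or (not p2 implies not p3)) implies Box Dia (p2 or (not p2 implies not p3))), w0
3. not (p1 or not p1), w0
4. Dia (p2 or (not p2 implies not p3)), w0
5. not Box Dia (p2 or (not p2 implies not p3)), w0
6. not p1, w0
7. p1, w0
Accessibility: w0Rw0
Branch closes: p1 and not p1 both at w0.
All branches of the negation close; one closing branch shown above.

Valid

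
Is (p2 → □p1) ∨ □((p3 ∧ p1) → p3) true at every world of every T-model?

Valid in T

Tableau for the negation ¬((p2 → □p1) ∨ □((p3 ∧ p1) → p3)):
1. ¬((p2 → □p1) ∨ □((p3 ∧ p1) → p3)), u
2. ¬(p2 → □p1), u
3. ¬□((p3 ∧ p1) → p3), u
4. p2, u
5. ¬□p1, u
6. ¬((p3 ∧ p1) → p3), v
7. p3 ∧ p1, v
8. ¬p3, v
9. p3, v
10. p1, v
Accessibility: uRu, uRv, vRv
Branch closes: p3 and ¬p3 both at v.
All branches of the negation close; one closing branch shown above.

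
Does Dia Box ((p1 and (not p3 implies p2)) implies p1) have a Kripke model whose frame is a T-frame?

Yes, satisfiable

1. Dia Box ((p1 and (not p3 implies p2)) implies p1), w0
2. Box ((p1 and (not p3 implies p2)) implies p1), w1
3. (p1 and (not p3 implies p2)) implies p1, w1
4. p1, w1
Accessibility: w0Rw0, w0Rw1, w1Rw1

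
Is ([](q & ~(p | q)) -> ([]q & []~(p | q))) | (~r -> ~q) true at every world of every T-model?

Valid

Tableau for the negation ~(([](q & ~(p | q)) -> ([]q & []~(p | q))) | (~r -> ~q)):
1. ~(([](q & ~(p | q)) -> ([]q & []~(p | q))) | (~r -> ~q)), w0
2. ~([](q & ~(p | q)) -> ([]q & []~(p | q))), w0
3. ~(~r -> ~q), w0
4. [](q & ~(p | q)), w0
5. ~([]q & []~(p | q)), w0
6. ~r, w0
7. q, w0
8. q & ~(p | q), w0
9. ~(p | q), w0
10. ~p, w0
11. ~q, w0
Accessibility: w0Rw0
Branch closes: q and ~q both at w0.
Every branch of the negation's tableau closes; the branch above is one of them.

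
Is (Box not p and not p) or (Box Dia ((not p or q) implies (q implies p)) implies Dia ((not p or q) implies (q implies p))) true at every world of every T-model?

Valid

Tableau for the negation not ((Box not p and not p) or (Box Dia ((not p or q) implies (q implies p)) implies Dia ((not p or q) implies (q implies p)))):
1. not ((Box not p and not p) or (Box Dia ((not p or q) implies (q implies p)) implies Dia ((not p or q) implies (q implies p)))), u
2. not (Box not p and not p), u
3. not (Box Dia ((not p or q) implies (q implies p)) implies Dia ((not p or q) implies (q implies p))), u
4. Box Dia ((not p or q) implies (q implies p)), u
5. not Dia ((not p or q) implies (q implies p)), u
6. Dia ((not p or q) implies (q implies p)), u
7. not ((not p or q) implies (q implies p)), u
8. not p or q, u
9. not (q implies p), u
10. q, u
11. not p, u
12. not Box not p, u
13. (not p or q) implies (q implies p), v
14. Dia ((not p or q) implies (q implies p)), v
15. not ((not p or q) implies (q implies p)), v
16. not p or q, v
17. not (q implies p), v
18. q, v
19. not p, v
20. q implies p, v
21. p, v
Accessibility: uRu, uRv, vRv
Branch closes: p and not p both at v.
Every branch of the negation's tableau closes; the branch above is one of them.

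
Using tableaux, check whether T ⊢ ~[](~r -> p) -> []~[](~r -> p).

Tableau for the negation ~(~[](~r -> p) -> []~[](~r -> p)):
1. ~(~[](~r -> p) -> []~[](~r -> p)), 0
2. ~[](~r -> p), 0
3. ~[]~[](~r -> p), 0
4. ~(~r -> p), 1
5. ~r, 1
6. ~p, 1
7. [](~r -> p), 2
8. ~r -> p, 2
9. p, 2
Accessibility: 0R0, 0R1, 0R2, 1R1, 2R2
The negation has an open branch (countermodel exists).

Not valid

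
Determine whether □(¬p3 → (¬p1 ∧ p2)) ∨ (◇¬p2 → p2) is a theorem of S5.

Tableau for the negation ¬(□(¬p3 → (¬p1 ∧ p2)) ∨ (◇¬p2 → p2)):
1. ¬(□(¬p3 → (¬p1 ∧ p2)) ∨ (◇¬p2 → p2)), u
2. ¬□(¬p3 → (¬p1 ∧ p2)), u
3. ¬(◇¬p2 → p2), u
4. ◇¬p2, u
5. ¬p2, u
6. ¬(¬p3 → (¬p1 ∧ p2)), v
7. ¬p3, v
8. ¬(¬p1 ∧ p2), v
9. ¬p2, v
10. ¬p2, w
Accessibility: uRu, uRv, uRw, vRu, vRv, vRw, wRu, wRv, wRw
The negation has an open branch (countermodel exists).

Not valid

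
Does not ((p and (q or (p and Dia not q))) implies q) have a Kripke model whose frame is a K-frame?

1. not ((p and (q or (p and Dia not q))) implies q), u
2. p and (q or (p and Dia not q)), u
3. not q, u
4. p, u
5. q or (p and Dia not q), u
6. p and Dia not q, u
7. Dia not q, u
8. not q, v
Accessibility: uRv

Satisfiable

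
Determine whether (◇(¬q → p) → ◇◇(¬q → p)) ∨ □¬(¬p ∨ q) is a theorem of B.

Tableau for the negation ¬((◇(¬q → p) → ◇◇(¬q → p)) ∨ □¬(¬p ∨ q)):
1. ¬((◇(¬q → p) → ◇◇(¬q → p)) ∨ □¬(¬p ∨ q)), u
2. ¬(◇(¬q → p) → ◇◇(¬q → p)), u
3. ¬□¬(¬p ∨ q), u
4. ◇(¬q → p), u
5. ¬◇◇(¬q → p), u
6. ¬◇(¬q → p), u
7. ¬(¬q → p), u
8. ¬q, u
9. ¬p, u
10. ¬p ∨ q, v
11. ¬◇(¬q → p), v
12. ¬(¬q → p), v
13. ¬q, v
14. ¬p, v
15. ¬q → p, w
16. ¬◇(¬q → p), w
17. ¬(¬q → p), w
18. ¬q, w
19. ¬p, w
20. p, w
Accessibility: uRu, uRv, uRw, vRu, vRv, wRu, wRw
Branch closes: p and ¬p both at w.
Every branch of the negation's tableau closes; the branch above is one of them.

Yes, valid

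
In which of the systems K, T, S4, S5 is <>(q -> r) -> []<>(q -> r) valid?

S5-tableau for the negation ~(<>(q -> r) -> []<>(q -> r)):
1. ~(<>(q -> r) -> []<>(q -> r)), w0
2. <>(q -> r), w0
3. ~[]<>(q -> r), w0
4. q -> r, w1
5. r, w1
6. ~<>(q -> r), w2
7. ~(q -> r), w0
8. q, w0
9. ~r, w0
10. ~(q -> r), w1
11. q, w1
12. ~r, w1
Accessibility: w0Rw0, w0Rw1, w0Rw2, w1Rw0, w1Rw1, w1Rw2, w2Rw0, w2Rw1, w2Rw2
Branch closes: r and ~r both at w1.
Every branch closes (one shown): valid in S5.
S4-tableau for the negation ~(<>(q -> r) -> []<>(q -> r)):
1. ~(<>(q -> r) -> []<>(q -> r)), w0
2. <>(q -> r), w0
3. ~[]<>(q -> r), w0
4. q -> r, w1
5. r, w1
6. ~<>(q -> r), w2
7. ~(q -> r), w2
8. q, w2
9. ~r, w2
Accessibility: w0Rw0, w0Rw1, w0Rw2, w1Rw1, w2Rw2
Complete open branch: countermodel on an S4-frame, so not valid in S4, nor in K, T (the same frame is also a K-frame and a T-frame).

S5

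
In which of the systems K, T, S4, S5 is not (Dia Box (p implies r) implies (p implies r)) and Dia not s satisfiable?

K, T, S4

S5-tableau for the formula:
1. not (Dia Box (p implies r) implies (p implies r)) and Dia not s, w0
2. not (Dia Box (p implies r) implies (p implies r)), w0   [and-rule on 1]
3. Dia not s, w0   [and-rule on 1]
4. Dia Box (p implies r), w0   [neg-implies-rule on 2]
5. not (p implies r), w0   [neg-implies-rule on 2]
6. p, w0   [neg-implies-rule on 5]
7. not r, w0   [neg-implies-rule on 5]
8. not s, w1   [Dia-rule on 3: fresh world w1, w0Rw1]
9. Box (p implies r), w2   [Dia-rule on 4: fresh world w2, w0Rw2]
10. p implies r, w0   [Box-rule on 9 via w2Rw0]
11. p implies r, w1   [Box-rule on 9 via w2Rw1]
12. p implies r, w2   [Box-rule on 9 via w2Rw2]
13. r, w0   [implies-rule on 10 (branches; this branch)]
Accessibility: w0Rw0, w0Rw1, w0Rw2, w1Rw0, w1Rw1, w1Rw2, w2Rw0, w2Rw1, w2Rw2
Branch closes: r and not r both at w0.
Every branch closes (one shown): unsatisfiable in S5.
S4-tableau for the formula:
1. not (Dia Box (p implies r) implies (p implies r)) and Dia not s, w0
2. not (Dia Box (p implies r) implies (p implies r)), w0   [and-rule on 1]
3. Dia not s, w0   [and-rule on 1]
4. Dia Box (p implies r), w0   [neg-implies-rule on 2]
5. not (p implies r), w0   [neg-implies-rule on 2]
6. p, w0   [neg-implies-rule on 5]
7. not r, w0   [neg-implies-rule on 5]
8. not s, w1   [Dia-rule on 3: fresh world w1, w0Rw1]
9. Box (p implies r), w2   [Dia-rule on 4: fresh world w2, w0Rw2]
10. p implies r, w2   [Box-rule on 9 via w2Rw2]
11. r, w2   [implies-rule on 10 (branches; this branch)]
Accessibility: w0Rw0, w0Rw1, w0Rw2, w1Rw1, w2Rw2
Complete open branch: satisfiable in S4, hence also in K, T (this S4-model is also a K-model and a T-model).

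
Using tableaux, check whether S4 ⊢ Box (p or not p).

Valid in S4

Tableau for the negation not Box (p or not p):
1. not Box (p or not p), 0
2. not (p or not p), 1
3. not p, 1
4. p, 1
Accessibility: 0R0, 0R1, 1R1
Branch closes: p and not p both at 1.
All branches of the negation close; one closing branch shown above.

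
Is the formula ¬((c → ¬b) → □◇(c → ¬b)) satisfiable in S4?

Satisfiable

1. ¬((c → ¬b) → □◇(c → ¬b)), w0
2. c → ¬b, w0
3. ¬□◇(c → ¬b), w0
4. ¬b, w0
5. ¬◇(c → ¬b), w1
6. ¬(c → ¬b), w1
7. c, w1
8. b, w1
Accessibility: w0Rw0, w0Rw1, w1Rw1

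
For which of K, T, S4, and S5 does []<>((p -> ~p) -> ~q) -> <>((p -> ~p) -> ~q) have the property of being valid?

T, S4, S5

T-tableau for the negation ~([]<>((p -> ~p) -> ~q) -> <>((p -> ~p) -> ~q)):
1. ~([]<>((p -> ~p) -> ~q) -> <>((p -> ~p) -> ~q)), 0
2. []<>((p -> ~p) -> ~q), 0   [~->-rule on 1]
3. ~<>((p -> ~p) -> ~q), 0   [~->-rule on 1]
4. <>((p -> ~p) -> ~q), 0   [[]-rule on 2 via 0R0]
5. ~((p -> ~p) -> ~q), 0   [~<>-rule on 3 via 0R0]
6. p -> ~p, 0   [~->-rule on 5]
7. q, 0   [~->-rule on 5]
8. ~p, 0   [->-rule on 6 (branches; this branch)]
9. (p -> ~p) -> ~q, 1   [<>-rule on 4: fresh world 1, 0R1]
10. <>((p -> ~p) -> ~q), 1   [[]-rule on 2 via 0R1]
11. ~((p -> ~p) -> ~q), 1   [~<>-rule on 3 via 0R1]
12. p -> ~p, 1   [~->-rule on 11]
13. q, 1   [~->-rule on 11]
14. ~(p -> ~p), 1   [->-rule on 9 (branches; this branch)]
15. p, 1   [~->-rule on 14]
16. ~p, 1   [->-rule on 12 (branches; this branch)]
Accessibility: 0R0, 0R1, 1R1
Branch closes: p and ~p both at 1.
Every branch closes (one shown): valid in T, hence also in S4, S5 (every theorem of T is a theorem of S4 and S5).
K-tableau for the negation ~([]<>((p -> ~p) -> ~q) -> <>((p -> ~p) -> ~q)):
1. ~([]<>((p -> ~p) -> ~q) -> <>((p -> ~p) -> ~q)), 0
2. []<>((p -> ~p) -> ~q), 0   [~->-rule on 1]
3. ~<>((p -> ~p) -> ~q), 0   [~->-rule on 1]
Complete open branch: countermodel on a K-frame, so not valid in K.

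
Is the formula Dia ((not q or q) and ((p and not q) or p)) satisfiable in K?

Satisfiable

1. Dia ((not q or q) and ((p and not q) or p)), u
2. (not q or q) and ((p and not q) or p), v
3. not q or q, v
4. (p and not q) or p, v
5. q, v
6. p, v
Accessibility: uRv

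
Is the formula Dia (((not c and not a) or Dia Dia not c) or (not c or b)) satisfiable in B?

1. Dia (((not c and not a) or Dia Dia not c) or (not c or b)), w0
2. ((not c and not a) or Dia Dia not c) or (not c or b), w1   [Dia-rule on 1: fresh world w1, w0Rw1]
3. not c or b, w1   [or-rule on 2 (branches; this branch)]
4. b, w1   [or-rule on 3 (branches; this branch)]
Accessibility: w0Rw0, w0Rw1, w1Rw0, w1Rw1

Satisfiable (open branch found)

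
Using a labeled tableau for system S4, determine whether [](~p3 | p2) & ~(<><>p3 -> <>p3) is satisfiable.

1. [](~p3 | p2) & ~(<><>p3 -> <>p3), 0
2. [](~p3 | p2), 0
3. ~(<><>p3 -> <>p3), 0
4. <><>p3, 0
5. ~<>p3, 0
6. ~p3 | p2, 0
7. ~p3, 0
8. p2, 0
9. <>p3, 1
10. ~p3 | p2, 1
11. ~p3, 1
12. p2, 1
13. p3, 2
14. ~p3 | p2, 2
15. ~p3, 2
Accessibility: 0R0, 0R1, 0R2, 1R1, 1R2, 2R2
Branch closes: p3 and ~p3 both at 2.
All branches of the tableau close; one closing branch shown above.

Unsatisfiable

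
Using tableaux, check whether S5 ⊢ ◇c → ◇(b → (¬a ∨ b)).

Yes, valid

Tableau for the negation ¬(◇c → ◇(b → (¬a ∨ b))):
1. ¬(◇c → ◇(b → (¬a ∨ b))), u
2. ◇c, u   [¬→-rule on 1]
3. ¬◇(b → (¬a ∨ b)), u   [¬→-rule on 1]
4. ¬(b → (¬a ∨ b)), u   [¬◇-rule on 3 via uRu]
5. b, u   [¬→-rule on 4]
6. ¬(¬a ∨ b), u   [¬→-rule on 4]
7. a, u   [¬∨-rule on 6]
8. ¬b, u   [¬∨-rule on 6]
Accessibility: uRu
Branch closes: b and ¬b both at u.
All branches of the negation close; one closing branch shown above.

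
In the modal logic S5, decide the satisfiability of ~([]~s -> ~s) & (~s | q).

1. ~([]~s -> ~s) & (~s | q), u
2. ~([]~s -> ~s), u
3. ~s | q, u
4. []~s, u
5. s, u
6. ~s, u
Accessibility: uRu
Branch closes: s and ~s both at u.
Every branch closes; the branch above is one of them.

Unsatisfiable (every branch closes)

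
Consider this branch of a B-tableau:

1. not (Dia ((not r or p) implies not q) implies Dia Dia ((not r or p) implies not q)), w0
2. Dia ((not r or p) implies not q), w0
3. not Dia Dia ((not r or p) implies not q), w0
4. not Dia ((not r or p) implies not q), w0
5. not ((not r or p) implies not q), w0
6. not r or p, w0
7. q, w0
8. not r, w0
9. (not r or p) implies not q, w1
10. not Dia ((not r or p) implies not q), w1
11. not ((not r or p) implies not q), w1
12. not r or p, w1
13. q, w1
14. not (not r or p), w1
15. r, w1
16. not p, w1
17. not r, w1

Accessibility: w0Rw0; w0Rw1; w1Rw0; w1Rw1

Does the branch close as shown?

Closed

Both r and not r appear at w1.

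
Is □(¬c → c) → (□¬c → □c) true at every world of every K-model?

Valid in K

Tableau for the negation ¬(□(¬c → c) → (□¬c → □c)):
1. ¬(□(¬c → c) → (□¬c → □c)), u
2. □(¬c → c), u
3. ¬(□¬c → □c), u
4. □¬c, u
5. ¬□c, u
6. ¬c, v
7. ¬c → c, v
8. c, v
Accessibility: uRv
Branch closes: c and ¬c both at v.
All branches of the negation close; one closing branch shown above.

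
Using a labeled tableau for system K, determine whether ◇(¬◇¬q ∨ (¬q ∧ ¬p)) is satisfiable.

1. ◇(¬◇¬q ∨ (¬q ∧ ¬p)), u
2. ¬◇¬q ∨ (¬q ∧ ¬p), v
3. ¬q ∧ ¬p, v
4. ¬q, v
5. ¬p, v
Accessibility: uRv

Yes, satisfiable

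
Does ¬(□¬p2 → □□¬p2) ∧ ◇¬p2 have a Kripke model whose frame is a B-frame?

Satisfiable

1. ¬(□¬p2 → □□¬p2) ∧ ◇¬p2, 0
2. ¬(□¬p2 → □□¬p2), 0   [∧-rule on 1]
3. ◇¬p2, 0   [∧-rule on 1]
4. □¬p2, 0   [¬→-rule on 2]
5. ¬□□¬p2, 0   [¬→-rule on 2]
6. ¬p2, 0   [□-rule on 4 via 0R0]
7. ¬p2, 1   [◇-rule on 3: fresh world 1, 0R1]
8. ¬□¬p2, 2   [¬□-rule on 5: fresh world 2, 0R2]
9. ¬p2, 2   [□-rule on 4 via 0R2]
10. p2, 3   [¬□-rule on 8: fresh world 3, 2R3]
Accessibility: 0R0, 0R1, 0R2, 1R0, 1R1, 2R0, 2R2, 2R3, 3R2, 3R3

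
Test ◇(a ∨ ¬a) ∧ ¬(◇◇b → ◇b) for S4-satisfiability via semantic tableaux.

No, unsatisfiable

1. ◇(a ∨ ¬a) ∧ ¬(◇◇b → ◇b), w0
2. ◇(a ∨ ¬a), w0
3. ¬(◇◇b → ◇b), w0
4. ◇◇b, w0
5. ¬◇b, w0
6. ¬b, w0
7. a ∨ ¬a, w1
8. ¬b, w1
9. ¬a, w1
10. ◇b, w2
11. ¬b, w2
12. b, w3
13. ¬b, w3
Accessibility: w0Rw0, w0Rw1, w0Rw2, w0Rw3, w1Rw1, w2Rw2, w2Rw3, w3Rw3
Branch closes: b and ¬b both at w3.
Every branch closes; the branch above is one of them.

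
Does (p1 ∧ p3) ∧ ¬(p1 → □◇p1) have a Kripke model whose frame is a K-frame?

1. (p1 ∧ p3) ∧ ¬(p1 → □◇p1), 0
2. p1 ∧ p3, 0
3. ¬(p1 → □◇p1), 0
4. p1, 0
5. p3, 0
6. ¬□◇p1, 0
7. ¬◇p1, 1
Accessibility: 0R1

Yes, satisfiable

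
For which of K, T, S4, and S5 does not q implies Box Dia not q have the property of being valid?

S5

S4-tableau for the negation not (not q implies Box Dia not q):
1. not (not q implies Box Dia not q), u
2. not q, u   [neg-implies-rule on 1]
3. not Box Dia not q, u   [neg-implies-rule on 1]
4. not Dia not q, v   [neg-Box-rule on 3: fresh world v, uRv]
5. q, v   [neg-Dia-rule on 4 via vRv]
Accessibility: uRu, uRv, vRv
Complete open branch: countermodel on an S4-frame, so not valid in S4, nor in K, T (the same frame is also a K-frame and a T-frame).
S5-tableau for the negation not (not q implies Box Dia not q):
1. not (not q implies Box Dia not q), u
2. not q, u   [neg-implies-rule on 1]
3. not Box Dia not q, u   [neg-implies-rule on 1]
4. not Dia not q, v   [neg-Box-rule on 3: fresh world v, uRv]
5. q, u   [neg-Dia-rule on 4 via vRu]
Accessibility: uRu, uRv, vRu, vRv
Branch closes: q and not q both at u.
Every branch closes (one shown): valid in S5.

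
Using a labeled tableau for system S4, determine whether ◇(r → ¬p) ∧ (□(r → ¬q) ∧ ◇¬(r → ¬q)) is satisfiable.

1. ◇(r → ¬p) ∧ (□(r → ¬q) ∧ ◇¬(r → ¬q)), 0
2. ◇(r → ¬p), 0
3. □(r → ¬q) ∧ ◇¬(r → ¬q), 0
4. □(r → ¬q), 0
5. ◇¬(r → ¬q), 0
6. r → ¬q, 0
7. ¬q, 0
8. r → ¬p, 1
9. r → ¬q, 1
10. ¬p, 1
11. ¬q, 1
12. ¬(r → ¬q), 2
13. r, 2
14. q, 2
15. r → ¬q, 2
16. ¬q, 2
Accessibility: 0R0, 0R1, 0R2, 1R1, 2R2
Branch closes: q and ¬q both at 2.
Every branch closes; the branch above is one of them.

Unsatisfiable (every branch closes)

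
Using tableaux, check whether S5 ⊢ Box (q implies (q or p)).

Tableau for the negation not Box (q implies (q or p)):
1. not Box (q implies (q or p)), u
2. not (q implies (q or p)), v   [neg-Box-rule on 1: fresh world v, uRv]
3. q, v   [neg-implies-rule on 2]
4. not (q or p), v   [neg-implies-rule on 2]
5. not q, v   [neg-or-rule on 4]
6. not p, v   [neg-or-rule on 4]
Accessibility: uRu, uRv, vRu, vRv
Branch closes: q and not q both at v.
All branches of the negation close; one closing branch shown above.

Valid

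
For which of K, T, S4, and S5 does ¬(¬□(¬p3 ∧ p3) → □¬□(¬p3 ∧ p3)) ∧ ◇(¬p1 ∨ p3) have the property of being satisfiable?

K

K-tableau for the formula:
1. ¬(¬□(¬p3 ∧ p3) → □¬□(¬p3 ∧ p3)) ∧ ◇(¬p1 ∨ p3), u
2. ¬(¬□(¬p3 ∧ p3) → □¬□(¬p3 ∧ p3)), u   [∧-rule on 1]
3. ◇(¬p1 ∨ p3), u   [∧-rule on 1]
4. ¬□(¬p3 ∧ p3), u   [¬→-rule on 2]
5. ¬□¬□(¬p3 ∧ p3), u   [¬→-rule on 2]
6. ¬p1 ∨ p3, v   [◇-rule on 3: fresh world v, uRv]
7. p3, v   [∨-rule on 6 (branches; this branch)]
8. ¬(¬p3 ∧ p3), w   [¬□-rule on 4: fresh world w, uRw]
9. ¬p3, w   [¬∧-rule on 8 (branches; this branch)]
10. □(¬p3 ∧ p3), x   [¬□-rule on 5: fresh world x, uRx]
Accessibility: uRv, uRw, uRx
Complete open branch: satisfiable in K.
T-tableau for the formula:
1. ¬(¬□(¬p3 ∧ p3) → □¬□(¬p3 ∧ p3)) ∧ ◇(¬p1 ∨ p3), u
2. ¬(¬□(¬p3 ∧ p3) → □¬□(¬p3 ∧ p3)), u   [∧-rule on 1]
3. ◇(¬p1 ∨ p3), u   [∧-rule on 1]
4. ¬□(¬p3 ∧ p3), u   [¬→-rule on 2]
5. ¬□¬□(¬p3 ∧ p3), u   [¬→-rule on 2]
6. ¬p1 ∨ p3, v   [◇-rule on 3: fresh world v, uRv]
7. p3, v   [∨-rule on 6 (branches; this branch)]
8. ¬(¬p3 ∧ p3), w   [¬□-rule on 4: fresh world w, uRw]
9. ¬p3, w   [¬∧-rule on 8 (branches; this branch)]
10. □(¬p3 ∧ p3), x   [¬□-rule on 5: fresh world x, uRx]
11. ¬p3 ∧ p3, x   [□-rule on 10 via xRx]
12. ¬p3, x   [∧-rule on 11]
13. p3, x   [∧-rule on 11]
Accessibility: uRu, uRv, uRw, uRx, vRv, wRw, xRx
Branch closes: p3 and ¬p3 both at x.
Every branch closes (one shown): unsatisfiable in T, hence also in S4, S5 (every S4/S5-frame is a T-frame).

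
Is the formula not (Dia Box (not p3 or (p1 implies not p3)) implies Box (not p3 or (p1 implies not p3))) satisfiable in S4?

1. not (Dia Box (not p3 or (p1 implies not p3)) implies Box (not p3 or (p1 implies not p3))), u
2. Dia Box (not p3 or (p1 implies not p3)), u
3. not Box (not p3 or (p1 implies not p3)), u
4. Box (not p3 or (p1 implies not p3)), v
5. not p3 or (p1 implies not p3), v
6. p1 implies not p3, v
7. not p3, v
8. not (not p3 or (p1 implies not p3)), w
9. p3, w
10. not (p1 implies not p3), w
11. p1, w
Accessibility: uRu, uRv, uRw, vRv, wRw

Satisfiable (open branch found)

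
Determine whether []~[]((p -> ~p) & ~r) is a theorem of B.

No, not valid

Tableau for the negation ~[]~[]((p -> ~p) & ~r):
1. ~[]~[]((p -> ~p) & ~r), 0
2. []((p -> ~p) & ~r), 1   [~[]-rule on 1: fresh world 1, 0R1]
3. (p -> ~p) & ~r, 0   [[]-rule on 2 via 1R0]
4. p -> ~p, 0   [&-rule on 3]
5. ~r, 0   [&-rule on 3]
6. (p -> ~p) & ~r, 1   [[]-rule on 2 via 1R1]
7. p -> ~p, 1   [&-rule on 6]
8. ~r, 1   [&-rule on 6]
9. ~p, 0   [->-rule on 4 (branches; this branch)]
10. ~p, 1   [->-rule on 7 (branches; this branch)]
Accessibility: 0R0, 0R1, 1R0, 1R1
The negation has an open branch (countermodel exists).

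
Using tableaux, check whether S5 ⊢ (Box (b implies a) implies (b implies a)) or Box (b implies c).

Valid

Tableau for the negation not ((Box (b implies a) implies (b implies a)) or Box (b implies c)):
1. not ((Box (b implies a) implies (b implies a)) or Box (b implies c)), 0
2. not (Box (b implies a) implies (b implies a)), 0
3. not Box (b implies c), 0
4. Box (b implies a), 0
5. not (b implies a), 0
6. b, 0
7. not a, 0
8. b implies a, 0
9. a, 0
Accessibility: 0R0
Branch closes: a and not a both at 0.
All branches of the negation close; one closing branch shown above.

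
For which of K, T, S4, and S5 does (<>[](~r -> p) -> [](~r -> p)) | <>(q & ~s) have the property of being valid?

S5

S4-tableau for the negation ~((<>[](~r -> p) -> [](~r -> p)) | <>(q & ~s)):
1. ~((<>[](~r -> p) -> [](~r -> p)) | <>(q & ~s)), w0
2. ~(<>[](~r -> p) -> [](~r -> p)), w0   [~|-rule on 1]
3. ~<>(q & ~s), w0   [~|-rule on 1]
4. <>[](~r -> p), w0   [~->-rule on 2]
5. ~[](~r -> p), w0   [~->-rule on 2]
6. ~(q & ~s), w0   [~<>-rule on 3 via w0Rw0]
7. s, w0   [~&-rule on 6 (branches; this branch)]
8. [](~r -> p), w1   [<>-rule on 4: fresh world w1, w0Rw1]
9. ~(q & ~s), w1   [~<>-rule on 3 via w0Rw1]
10. ~r -> p, w1   [[]-rule on 8 via w1Rw1]
11. s, w1   [~&-rule on 9 (branches; this branch)]
12. p, w1   [->-rule on 10 (branches; this branch)]
13. ~(~r -> p), w2   [~[]-rule on 5: fresh world w2, w0Rw2]
14. ~r, w2   [~->-rule on 13]
15. ~p, w2   [~->-rule on 13]
16. ~(q & ~s), w2   [~<>-rule on 3 via w0Rw2]
17. s, w2   [~&-rule on 16 (branches; this branch)]
Accessibility: w0Rw0, w0Rw1, w0Rw2, w1Rw1, w2Rw2
Complete open branch: countermodel on an S4-frame, so not valid in S4, nor in K, T (the same frame is also a K-frame and a T-frame).
S5-tableau for the negation ~((<>[](~r -> p) -> [](~r -> p)) | <>(q & ~s)):
1. ~((<>[](~r -> p) -> [](~r -> p)) | <>(q & ~s)), w0
2. ~(<>[](~r -> p) -> [](~r -> p)), w0   [~|-rule on 1]
3. ~<>(q & ~s), w0   [~|-rule on 1]
4. <>[](~r -> p), w0   [~->-rule on 2]
5. ~[](~r -> p), w0   [~->-rule on 2]
6. ~(q & ~s), w0   [~<>-rule on 3 via w0Rw0]
7. s, w0   [~&-rule on 6 (branches; this branch)]
8. [](~r -> p), w1   [<>-rule on 4: fresh world w1, w0Rw1]
9. ~(q & ~s), w1   [~<>-rule on 3 via w0Rw1]
10. ~r -> p, w0   [[]-rule on 8 via w1Rw0]
11. ~r -> p, w1   [[]-rule on 8 via w1Rw1]
12. s, w1   [~&-rule on 9 (branches; this branch)]
13. p, w0   [->-rule on 10 (branches; this branch)]
14. p, w1   [->-rule on 11 (branches; this branch)]
15. ~(~r -> p), w2   [~[]-rule on 5: fresh world w2, w0Rw2]
16. ~r, w2   [~->-rule on 15]
17. ~p, w2   [~->-rule on 15]
18. ~(q & ~s), w2   [~<>-rule on 3 via w0Rw2]
19. ~r -> p, w2   [[]-rule on 8 via w1Rw2]
20. s, w2   [~&-rule on 18 (branches; this branch)]
21. p, w2   [->-rule on 19 (branches; this branch)]
Accessibility: w0Rw0, w0Rw1, w0Rw2, w1Rw0, w1Rw1, w1Rw2, w2Rw0, w2Rw1, w2Rw2
Branch closes: p and ~p both at w2.
Every branch closes (one shown): valid in S5.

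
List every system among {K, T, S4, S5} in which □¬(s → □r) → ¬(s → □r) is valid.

T-tableau for the negation ¬(□¬(s → □r) → ¬(s → □r)):
1. ¬(□¬(s → □r) → ¬(s → □r)), w0
2. □¬(s → □r), w0
3. s → □r, w0
4. ¬(s → □r), w0
5. s, w0
6. ¬□r, w0
7. □r, w0
8. r, w0
9. ¬r, w1
10. ¬(s → □r), w1
11. s, w1
12. ¬□r, w1
13. r, w1
Accessibility: w0Rw0, w0Rw1, w1Rw1
Branch closes: r and ¬r both at w1.
Every branch closes (one shown): valid in T, hence also in S4, S5 (every theorem of T is a theorem of S4 and S5).
K-tableau for the negation ¬(□¬(s → □r) → ¬(s → □r)):
1. ¬(□¬(s → □r) → ¬(s → □r)), w0
2. □¬(s → □r), w0
3. s → □r, w0
4. □r, w0
Complete open branch: countermodel on a K-frame, so not valid in K.

T, S4, S5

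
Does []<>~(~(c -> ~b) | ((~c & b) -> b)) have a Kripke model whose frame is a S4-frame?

Unsatisfiable

1. []<>~(~(c -> ~b) | ((~c & b) -> b)), 0
2. <>~(~(c -> ~b) | ((~c & b) -> b)), 0   [[]-rule on 1 via 0R0]
3. ~(~(c -> ~b) | ((~c & b) -> b)), 1   [<>-rule on 2: fresh world 1, 0R1]
4. c -> ~b, 1   [~|-rule on 3]
5. ~((~c & b) -> b), 1   [~|-rule on 3]
6. ~c & b, 1   [~->-rule on 5]
7. ~b, 1   [~->-rule on 5]
8. ~c, 1   [&-rule on 6]
9. b, 1   [&-rule on 6]
Accessibility: 0R0, 0R1, 1R1
Branch closes: b and ~b both at 1.
Every branch closes; the branch above is one of them.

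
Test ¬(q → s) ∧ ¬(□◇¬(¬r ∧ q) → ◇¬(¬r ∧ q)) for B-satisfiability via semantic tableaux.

Unsatisfiable (every branch closes)

1. ¬(q → s) ∧ ¬(□◇¬(¬r ∧ q) → ◇¬(¬r ∧ q)), w0
2. ¬(q → s), w0
3. ¬(□◇¬(¬r ∧ q) → ◇¬(¬r ∧ q)), w0
4. q, w0
5. ¬s, w0
6. □◇¬(¬r ∧ q), w0
7. ¬◇¬(¬r ∧ q), w0
8. ◇¬(¬r ∧ q), w0
9. ¬r ∧ q, w0
10. ¬r, w0
11. ¬(¬r ∧ q), w1
12. ◇¬(¬r ∧ q), w1
13. ¬r ∧ q, w1
14. ¬r, w1
15. q, w1
16. ¬q, w1
Accessibility: w0Rw0, w0Rw1, w1Rw0, w1Rw1
Branch closes: q and ¬q both at w1.
Every branch closes; the branch above is one of them.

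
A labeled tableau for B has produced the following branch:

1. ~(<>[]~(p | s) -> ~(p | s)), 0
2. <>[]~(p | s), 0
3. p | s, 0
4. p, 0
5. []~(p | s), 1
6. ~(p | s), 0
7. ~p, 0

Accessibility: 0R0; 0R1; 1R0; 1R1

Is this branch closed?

Closed

Both p and ~p appear at 0.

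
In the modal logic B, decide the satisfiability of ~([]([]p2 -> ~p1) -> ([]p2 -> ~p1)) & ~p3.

1. ~([]([]p2 -> ~p1) -> ([]p2 -> ~p1)) & ~p3, w0
2. ~([]([]p2 -> ~p1) -> ([]p2 -> ~p1)), w0   [&-rule on 1]
3. ~p3, w0   [&-rule on 1]
4. []([]p2 -> ~p1), w0   [~->-rule on 2]
5. ~([]p2 -> ~p1), w0   [~->-rule on 2]
6. []p2, w0   [~->-rule on 5]
7. p1, w0   [~->-rule on 5]
8. []p2 -> ~p1, w0   [[]-rule on 4 via w0Rw0]
9. p2, w0   [[]-rule on 6 via w0Rw0]
10. ~[]p2, w0   [->-rule on 8 (branches; this branch)]
11. ~p2, w1   [~[]-rule on 10: fresh world w1, w0Rw1]
12. []p2 -> ~p1, w1   [[]-rule on 4 via w0Rw1]
13. p2, w1   [[]-rule on 6 via w0Rw1]
Accessibility: w0Rw0, w0Rw1, w1Rw0, w1Rw1
Branch closes: p2 and ~p2 both at w1.
Every branch closes; the branch above is one of them.

Unsatisfiable (every branch closes)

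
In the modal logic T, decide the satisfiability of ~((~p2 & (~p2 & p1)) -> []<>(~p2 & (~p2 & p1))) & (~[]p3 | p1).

Satisfiable (open branch found)

1. ~((~p2 & (~p2 & p1)) -> []<>(~p2 & (~p2 & p1))) & (~[]p3 | p1), 0
2. ~((~p2 & (~p2 & p1)) -> []<>(~p2 & (~p2 & p1))), 0   [&-rule on 1]
3. ~[]p3 | p1, 0   [&-rule on 1]
4. ~p2 & (~p2 & p1), 0   [~->-rule on 2]
5. ~[]<>(~p2 & (~p2 & p1)), 0   [~->-rule on 2]
6. ~p2, 0   [&-rule on 4]
7. ~p2 & p1, 0   [&-rule on 4]
8. p1, 0   [&-rule on 7]
9. ~<>(~p2 & (~p2 & p1)), 1   [~[]-rule on 5: fresh world 1, 0R1]
10. ~(~p2 & (~p2 & p1)), 1   [~<>-rule on 9 via 1R1]
11. ~(~p2 & p1), 1   [~&-rule on 10 (branches; this branch)]
12. ~p1, 1   [~&-rule on 11 (branches; this branch)]
Accessibility: 0R0, 0R1, 1R1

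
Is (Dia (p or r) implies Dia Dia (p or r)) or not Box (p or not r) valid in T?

Valid

Tableau for the negation not ((Dia (p or r) implies Dia Dia (p or r)) or not Box (p or not r)):
1. not ((Dia (p or r) implies Dia Dia (p or r)) or not Box (p or not r)), w0
2. not (Dia (p or r) implies Dia Dia (p or r)), w0   [neg-or-rule on 1]
3. Box (p or not r), w0   [neg-or-rule on 1]
4. Dia (p or r), w0   [neg-implies-rule on 2]
5. not Dia Dia (p or r), w0   [neg-implies-rule on 2]
6. p or not r, w0   [Box-rule on 3 via w0Rw0]
7. not Dia (p or r), w0   [neg-Dia-rule on 5 via w0Rw0]
8. not (p or r), w0   [neg-Dia-rule on 7 via w0Rw0]
9. not p, w0   [neg-or-rule on 8]
10. not r, w0   [neg-or-rule on 8]
11. p or r, w1   [Dia-rule on 4: fresh world w1, w0Rw1]
12. p or not r, w1   [Box-rule on 3 via w0Rw1]
13. not Dia (p or r), w1   [neg-Dia-rule on 5 via w0Rw1]
14. not (p or r), w1   [neg-Dia-rule on 7 via w0Rw1]
15. not p, w1   [neg-or-rule on 14]
16. not r, w1   [neg-or-rule on 14]
17. r, w1   [or-rule on 11 (branches; this branch)]
Accessibility: w0Rw0, w0Rw1, w1Rw1
Branch closes: r and not r both at w1.
Every branch of the negation's tableau closes; the branch above is one of them.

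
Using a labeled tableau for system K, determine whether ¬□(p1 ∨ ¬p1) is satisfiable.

No, unsatisfiable

1. ¬□(p1 ∨ ¬p1), 0
2. ¬(p1 ∨ ¬p1), 1
3. ¬p1, 1
4. p1, 1
Accessibility: 0R1
Branch closes: p1 and ¬p1 both at 1.
(One branch shown.) All branches close.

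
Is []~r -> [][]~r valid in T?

Tableau for the negation ~([]~r -> [][]~r):
1. ~([]~r -> [][]~r), 0
2. []~r, 0
3. ~[][]~r, 0
4. ~r, 0
5. ~[]~r, 1
6. ~r, 1
7. r, 2
Accessibility: 0R0, 0R1, 1R1, 1R2, 2R2
The negation has an open branch (countermodel exists).

No, not valid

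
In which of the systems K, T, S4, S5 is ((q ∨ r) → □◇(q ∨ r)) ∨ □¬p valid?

S5

S4-tableau for the negation ¬(((q ∨ r) → □◇(q ∨ r)) ∨ □¬p):
1. ¬(((q ∨ r) → □◇(q ∨ r)) ∨ □¬p), 0
2. ¬((q ∨ r) → □◇(q ∨ r)), 0
3. ¬□¬p, 0
4. q ∨ r, 0
5. ¬□◇(q ∨ r), 0
6. r, 0
7. p, 1
8. ¬◇(q ∨ r), 2
9. ¬(q ∨ r), 2
10. ¬q, 2
11. ¬r, 2
Accessibility: 0R0, 0R1, 0R2, 1R1, 2R2
Complete open branch: countermodel on an S4-frame, so not valid in S4, nor in K, T (the same frame is also a K-frame and a T-frame).
S5-tableau for the negation ¬(((q ∨ r) → □◇(q ∨ r)) ∨ □¬p):
1. ¬(((q ∨ r) → □◇(q ∨ r)) ∨ □¬p), 0
2. ¬((q ∨ r) → □◇(q ∨ r)), 0
3. ¬□¬p, 0
4. q ∨ r, 0
5. ¬□◇(q ∨ r), 0
6. r, 0
7. p, 1
8. ¬◇(q ∨ r), 2
9. ¬(q ∨ r), 0
10. ¬q, 0
11. ¬r, 0
Accessibility: 0R0, 0R1, 0R2, 1R0, 1R1, 1R2, 2R0, 2R1, 2R2
Branch closes: r and ¬r both at 0.
Every branch closes (one shown): valid in S5.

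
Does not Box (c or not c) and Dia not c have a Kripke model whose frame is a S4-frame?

Unsatisfiable

1. not Box (c or not c) and Dia not c, w0
2. not Box (c or not c), w0
3. Dia not c, w0
4. not (c or not c), w1
5. not c, w1
6. c, w1
Accessibility: w0Rw0, w0Rw1, w1Rw1
Branch closes: c and not c both at w1.
(One branch shown.) All branches close.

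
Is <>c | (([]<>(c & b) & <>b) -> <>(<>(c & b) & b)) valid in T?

Valid in T

Tableau for the negation ~(<>c | (([]<>(c & b) & <>b) -> <>(<>(c & b) & b))):
1. ~(<>c | (([]<>(c & b) & <>b) -> <>(<>(c & b) & b))), w0
2. ~<>c, w0
3. ~(([]<>(c & b) & <>b) -> <>(<>(c & b) & b)), w0
4. []<>(c & b) & <>b, w0
5. ~<>(<>(c & b) & b), w0
6. []<>(c & b), w0
7. <>b, w0
8. ~c, w0
9. ~(<>(c & b) & b), w0
10. <>(c & b), w0
11. ~<>(c & b), w0
12. ~(c & b), w0
13. ~b, w0
14. b, w1
15. ~c, w1
16. ~(<>(c & b) & b), w1
17. <>(c & b), w1
18. ~(c & b), w1
19. ~<>(c & b), w1
20. c & b, w2
21. c, w2
22. b, w2
23. ~c, w2
Accessibility: w0Rw0, w0Rw1, w0Rw2, w1Rw1, w2Rw2
Branch closes: c and ~c both at w2.
All branches of the negation close; one closing branch shown above.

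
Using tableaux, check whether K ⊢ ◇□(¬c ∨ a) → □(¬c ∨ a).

Invalid (countermodel exists)

Tableau for the negation ¬(◇□(¬c ∨ a) → □(¬c ∨ a)):
1. ¬(◇□(¬c ∨ a) → □(¬c ∨ a)), w0
2. ◇□(¬c ∨ a), w0   [¬→-rule on 1]
3. ¬□(¬c ∨ a), w0   [¬→-rule on 1]
4. □(¬c ∨ a), w1   [◇-rule on 2: fresh world w1, w0Rw1]
5. ¬(¬c ∨ a), w2   [¬□-rule on 3: fresh world w2, w0Rw2]
6. c, w2   [¬∨-rule on 5]
7. ¬a, w2   [¬∨-rule on 5]
Accessibility: w0Rw1, w0Rw2
The negation has an open branch (countermodel exists).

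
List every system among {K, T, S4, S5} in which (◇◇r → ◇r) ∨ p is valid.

S4, S5

T-tableau for the negation ¬((◇◇r → ◇r) ∨ p):
1. ¬((◇◇r → ◇r) ∨ p), u
2. ¬(◇◇r → ◇r), u
3. ¬p, u
4. ◇◇r, u
5. ¬◇r, u
6. ¬r, u
7. ◇r, v
8. ¬r, v
9. r, w
Accessibility: uRu, uRv, vRv, vRw, wRw
Complete open branch: countermodel on a T-frame, so not valid in T, nor in K (the same frame is also a K-frame).
S4-tableau for the negation ¬((◇◇r → ◇r) ∨ p):
1. ¬((◇◇r → ◇r) ∨ p), u
2. ¬(◇◇r → ◇r), u
3. ¬p, u
4. ◇◇r, u
5. ¬◇r, u
6. ¬r, u
7. ◇r, v
8. ¬r, v
9. r, w
10. ¬r, w
Accessibility: uRu, uRv, uRw, vRv, vRw, wRw
Branch closes: r and ¬r both at w.
Every branch closes (one shown): valid in S4, hence also in S5 (every theorem of S4 is a theorem of S5).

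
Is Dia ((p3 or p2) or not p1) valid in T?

Invalid (countermodel exists)

Tableau for the negation not Dia ((p3 or p2) or not p1):
1. not Dia ((p3 or p2) or not p1), w0
2. not ((p3 or p2) or not p1), w0
3. not (p3 or p2), w0
4. p1, w0
5. not p3, w0
6. not p2, w0
Accessibility: w0Rw0
The negation has an open branch (countermodel exists).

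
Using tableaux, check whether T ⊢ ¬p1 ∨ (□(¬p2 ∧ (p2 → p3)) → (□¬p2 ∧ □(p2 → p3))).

Valid in T

Tableau for the negation ¬(¬p1 ∨ (□(¬p2 ∧ (p2 → p3)) → (□¬p2 ∧ □(p2 → p3)))):
1. ¬(¬p1 ∨ (□(¬p2 ∧ (p2 → p3)) → (□¬p2 ∧ □(p2 → p3)))), 0
2. p1, 0
3. ¬(□(¬p2 ∧ (p2 → p3)) → (□¬p2 ∧ □(p2 → p3))), 0
4. □(¬p2 ∧ (p2 → p3)), 0
5. ¬(□¬p2 ∧ □(p2 → p3)), 0
6. ¬p2 ∧ (p2 → p3), 0
7. ¬p2, 0
8. p2 → p3, 0
9. ¬□(p2 → p3), 0
10. p3, 0
11. ¬(p2 → p3), 1
12. p2, 1
13. ¬p3, 1
14. ¬p2 ∧ (p2 → p3), 1
15. ¬p2, 1
16. p2 → p3, 1
Accessibility: 0R0, 0R1, 1R1
Branch closes: p2 and ¬p2 both at 1.
Every branch of the negation's tableau closes; the branch above is one of them.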